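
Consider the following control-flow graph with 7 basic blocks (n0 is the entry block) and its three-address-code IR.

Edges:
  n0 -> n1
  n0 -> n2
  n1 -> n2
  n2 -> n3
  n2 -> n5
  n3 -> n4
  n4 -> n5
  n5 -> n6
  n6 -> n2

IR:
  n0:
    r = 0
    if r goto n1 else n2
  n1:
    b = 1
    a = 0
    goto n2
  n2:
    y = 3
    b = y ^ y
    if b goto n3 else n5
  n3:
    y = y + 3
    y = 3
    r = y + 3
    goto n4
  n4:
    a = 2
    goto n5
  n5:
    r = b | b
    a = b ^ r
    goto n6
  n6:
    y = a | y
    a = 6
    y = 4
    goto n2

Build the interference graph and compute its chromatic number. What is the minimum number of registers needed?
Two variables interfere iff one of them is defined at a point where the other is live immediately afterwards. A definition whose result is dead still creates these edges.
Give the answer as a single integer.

Answer: 3

Derivation:
def/use:
  n0: {r} / ∅
  n1: {a,b} / ∅
  n2: {b,y} / ∅
  n3: {r,y} / {y}
  n4: {a} / ∅
  n5: {a,r} / {b}
  n6: {a,y} / {a,y}

Liveness:
  live n0: ∅→∅
  live n1: ∅→∅
  live n2: ∅→{b,y}
  live n3: {b,y}→{b,y}
  live n4: {b,y}→{b,y}
  live n5: {b,y}→{a,y}
  live n6: {a,y}→∅

Conflict graph:
  a: {b,y}
  b: {a,r,y}
  r: {b,y}
  y: {a,b,r}

Chromatic number:
  {a,b,y} pairwise interfere (3-clique) ⇒ χ ≥ 3
  3-colouring: R0={b}  R1={y}  R2={a,r}
  χ = 3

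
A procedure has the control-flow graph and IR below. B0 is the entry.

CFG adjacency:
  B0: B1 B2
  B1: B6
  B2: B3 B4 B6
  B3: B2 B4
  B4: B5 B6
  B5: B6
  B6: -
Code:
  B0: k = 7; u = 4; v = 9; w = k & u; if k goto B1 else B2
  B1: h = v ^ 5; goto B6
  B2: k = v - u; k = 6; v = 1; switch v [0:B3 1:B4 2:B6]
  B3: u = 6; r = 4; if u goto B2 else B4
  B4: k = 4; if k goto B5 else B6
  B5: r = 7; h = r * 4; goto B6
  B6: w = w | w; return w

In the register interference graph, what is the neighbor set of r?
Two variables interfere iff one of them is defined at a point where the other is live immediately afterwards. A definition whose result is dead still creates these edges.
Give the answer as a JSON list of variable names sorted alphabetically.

Per-block:
  B0: {k,u,v,w} / ∅
  B1: {h} / {v}
  B2: {k,v} / {u,v}
  B3: {r,u} / ∅
  B4: {k} / ∅
  B5: {h,r} / ∅
  B6: {w} / {w}

Backward fixpoint:
  B0 li=∅ lo={u,v,w}
  B1 li={v,w} lo={w}
  B2 li={u,v,w} lo={v,w}
  B3 li={v,w} lo={u,v,w}
  B4 li={w} lo={w}
  B5 li={w} lo={w}
  B6 li={w} lo=∅

Conflict graph:
  h: {w}
  k: {u,v,w}
  r: {u,v,w}
  u: {k,r,v,w}
  v: {k,r,u,w}
  w: {h,k,r,u,v}

N(r) = ["u", "v", "w"]

Answer: ["u", "v", "w"]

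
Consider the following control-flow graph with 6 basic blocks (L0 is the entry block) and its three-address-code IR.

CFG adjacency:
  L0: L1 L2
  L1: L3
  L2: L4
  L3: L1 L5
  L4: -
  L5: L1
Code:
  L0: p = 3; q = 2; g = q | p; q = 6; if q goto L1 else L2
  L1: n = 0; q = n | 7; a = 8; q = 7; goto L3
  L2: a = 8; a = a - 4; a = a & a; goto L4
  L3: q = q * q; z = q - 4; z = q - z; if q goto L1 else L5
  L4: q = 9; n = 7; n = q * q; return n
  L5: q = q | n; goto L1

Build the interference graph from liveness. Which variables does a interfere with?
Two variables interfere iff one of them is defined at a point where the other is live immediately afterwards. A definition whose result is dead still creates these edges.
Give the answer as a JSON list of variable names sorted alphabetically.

Block summaries:
  L0 def {g,p,q} use ∅
  L1 def {a,n,q} use ∅
  L2 def {a} use ∅
  L3 def {q,z} use {q}
  L4 def {n,q} use ∅
  L5 def {q} use {n,q}

Liveness:
  live L0: ∅→∅
  live L1: ∅→{n,q}
  live L2: ∅→∅
  live L3: {n,q}→{n,q}
  live L4: ∅→∅
  live L5: {n,q}→∅

Conflict graph:
  a: {n}
  g: ∅
  n: {a,q,z}
  p: {q}
  q: {n,p,z}
  z: {n,q}

N(a) = ["n"]

Answer: ["n"]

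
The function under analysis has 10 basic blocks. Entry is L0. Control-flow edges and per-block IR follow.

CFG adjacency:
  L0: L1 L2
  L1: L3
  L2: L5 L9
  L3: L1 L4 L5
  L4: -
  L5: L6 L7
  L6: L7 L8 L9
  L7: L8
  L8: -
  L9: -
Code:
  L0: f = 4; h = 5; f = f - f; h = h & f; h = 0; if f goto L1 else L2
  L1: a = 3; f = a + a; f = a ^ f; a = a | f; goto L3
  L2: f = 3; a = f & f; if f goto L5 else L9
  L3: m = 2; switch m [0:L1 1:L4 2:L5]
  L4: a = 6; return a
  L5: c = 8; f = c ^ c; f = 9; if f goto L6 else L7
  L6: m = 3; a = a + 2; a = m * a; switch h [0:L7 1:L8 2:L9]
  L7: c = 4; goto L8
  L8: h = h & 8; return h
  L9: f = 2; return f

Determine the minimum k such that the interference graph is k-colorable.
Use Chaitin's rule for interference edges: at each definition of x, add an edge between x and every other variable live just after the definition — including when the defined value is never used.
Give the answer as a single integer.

Answer: 3

Working:
Per-block:
  L0: def={f,h} ue=∅
  L1: def={a,f} ue=∅
  L2: def={a,f} ue=∅
  L3: def={m} ue=∅
  L4: def={a} ue=∅
  L5: def={c,f} ue=∅
  L6: def={a,m} ue={a,h}
  L7: def={c} ue=∅
  L8: def={h} ue={h}
  L9: def={f} ue=∅

Liveness:
  live L0: ∅→{h}
  live L1: {h}→{a,h}
  live L2: {h}→{a,h}
  live L3: {a,h}→{a,h}
  live L4: ∅→∅
  live L5: {a,h}→{a,h}
  live L6: {a,h}→{h}
  live L7: {h}→{h}
  live L8: {h}→∅
  live L9: ∅→∅

Interference:
  a — {c,f,h,m}
  c — {a,h}
  f — {a,h}
  h — {a,c,f,m}
  m — {a,h}

Colouring:
  lower bound: {a,c,h} mutually conflict ⇒ χ ≥ 3
  assign a→c0 c→c2 f→c2 h→c1 m→c2 — no edge inside a register ⇒ χ ≤ 3
  χ = 3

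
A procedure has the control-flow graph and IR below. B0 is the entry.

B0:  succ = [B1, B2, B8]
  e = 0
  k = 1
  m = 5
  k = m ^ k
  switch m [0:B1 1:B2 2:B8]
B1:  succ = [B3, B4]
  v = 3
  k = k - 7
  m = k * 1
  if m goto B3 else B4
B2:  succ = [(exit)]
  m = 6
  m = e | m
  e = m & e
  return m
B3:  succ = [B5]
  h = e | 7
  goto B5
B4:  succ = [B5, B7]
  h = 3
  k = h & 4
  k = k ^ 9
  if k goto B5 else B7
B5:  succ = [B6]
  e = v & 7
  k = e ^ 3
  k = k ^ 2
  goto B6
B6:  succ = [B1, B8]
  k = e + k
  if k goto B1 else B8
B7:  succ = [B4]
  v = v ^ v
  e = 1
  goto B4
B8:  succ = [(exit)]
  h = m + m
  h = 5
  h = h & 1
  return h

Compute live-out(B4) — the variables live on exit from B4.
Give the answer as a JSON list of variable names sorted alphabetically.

Block summaries:
  B0: def={e,k,m} ue=∅
  B1: def={k,m,v} ue={k}
  B2: def={e,m} ue={e}
  B3: def={h} ue={e}
  B4: def={h,k} ue=∅
  B5: def={e,k} ue={v}
  B6: def={k} ue={e,k}
  B7: def={e,v} ue={v}
  B8: def={h} ue={m}

Backward fixpoint:
  live B0: ∅→{e,k,m}
  live B1: {e,k}→{e,m,v}
  live B2: {e}→∅
  live B3: {e,m,v}→{m,v}
  live B4: {m,v}→{m,v}
  live B5: {m,v}→{e,k,m}
  live B6: {e,k,m}→{e,k,m}
  live B7: {m,v}→{m,v}
  live B8: {m}→∅

live-out(B4) = ["m", "v"]

Answer: ["m", "v"]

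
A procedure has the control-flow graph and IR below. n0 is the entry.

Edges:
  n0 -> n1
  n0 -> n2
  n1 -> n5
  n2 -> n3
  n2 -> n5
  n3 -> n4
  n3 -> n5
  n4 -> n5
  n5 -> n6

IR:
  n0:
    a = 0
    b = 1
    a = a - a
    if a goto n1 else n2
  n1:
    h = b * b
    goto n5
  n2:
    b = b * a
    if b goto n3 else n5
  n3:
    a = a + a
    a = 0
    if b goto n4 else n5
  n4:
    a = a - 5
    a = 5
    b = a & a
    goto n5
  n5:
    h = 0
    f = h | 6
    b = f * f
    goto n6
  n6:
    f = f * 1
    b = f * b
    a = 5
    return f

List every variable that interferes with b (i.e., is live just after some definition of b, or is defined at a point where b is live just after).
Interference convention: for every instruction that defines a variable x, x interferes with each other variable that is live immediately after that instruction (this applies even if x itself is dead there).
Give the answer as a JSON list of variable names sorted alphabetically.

Answer: ["a", "f"]

Derivation:
def/use:
  n0 def {a,b} use ∅
  n1 def {h} use {b}
  n2 def {b} use {a,b}
  n3 def {a} use {a,b}
  n4 def {a,b} use {a}
  n5 def {b,f,h} use ∅
  n6 def {a,b,f} use {b,f}

Liveness:
  n0 li=∅ lo={a,b}
  n1 li={b} lo=∅
  n2 li={a,b} lo={a,b}
  n3 li={a,b} lo={a}
  n4 li={a} lo=∅
  n5 li=∅ lo={b,f}
  n6 li={b,f} lo=∅

Interfere edges:
  a: {b,f}
  b: {a,f}
  f: {a,b}
  h: ∅

N(b) = ["a", "f"]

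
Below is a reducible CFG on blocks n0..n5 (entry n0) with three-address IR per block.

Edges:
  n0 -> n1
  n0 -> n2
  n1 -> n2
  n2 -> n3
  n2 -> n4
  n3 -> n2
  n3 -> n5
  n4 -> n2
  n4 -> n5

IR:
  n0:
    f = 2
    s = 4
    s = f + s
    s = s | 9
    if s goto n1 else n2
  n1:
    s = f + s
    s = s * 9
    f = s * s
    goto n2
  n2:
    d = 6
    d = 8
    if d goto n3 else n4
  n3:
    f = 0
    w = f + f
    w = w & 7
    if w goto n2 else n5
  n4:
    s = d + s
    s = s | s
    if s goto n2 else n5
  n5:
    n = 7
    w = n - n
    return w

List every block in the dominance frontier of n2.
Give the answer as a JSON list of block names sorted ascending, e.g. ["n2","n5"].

Answer: ["n2"]

Working:
idom tree: n1←n0 n2←n0 n3←n2 n4←n2 n5←n2
Dom∩ at merges:
  n2: preds {n0,n1,n3,n4}: {n0} ∩ {n0,n1} ∩ {n0,n2,n3} ∩ {n0,n2,n4} = {n0}; idom=n0
  n5: preds {n3,n4}: {n0,n2,n3} ∩ {n0,n2,n4} = {n0,n2}; idom=n2

DF derivation:
  join n2 pred n0: · stop@n0
  join n2 pred n1: n1 stop@n0
  join n2 pred n3: n3→n2 stop@n0
  join n2 pred n4: n4→n2 stop@n0
  join n5 pred n3: n3 stop@n2
  join n5 pred n4: n4 stop@n2
  n0: DF=∅
  n1: DF={n2}
  n2: DF={n2}
  n3: DF={n2,n5}
  n4: DF={n2,n5}
  n5: DF=∅

DF(n2) = ["n2"]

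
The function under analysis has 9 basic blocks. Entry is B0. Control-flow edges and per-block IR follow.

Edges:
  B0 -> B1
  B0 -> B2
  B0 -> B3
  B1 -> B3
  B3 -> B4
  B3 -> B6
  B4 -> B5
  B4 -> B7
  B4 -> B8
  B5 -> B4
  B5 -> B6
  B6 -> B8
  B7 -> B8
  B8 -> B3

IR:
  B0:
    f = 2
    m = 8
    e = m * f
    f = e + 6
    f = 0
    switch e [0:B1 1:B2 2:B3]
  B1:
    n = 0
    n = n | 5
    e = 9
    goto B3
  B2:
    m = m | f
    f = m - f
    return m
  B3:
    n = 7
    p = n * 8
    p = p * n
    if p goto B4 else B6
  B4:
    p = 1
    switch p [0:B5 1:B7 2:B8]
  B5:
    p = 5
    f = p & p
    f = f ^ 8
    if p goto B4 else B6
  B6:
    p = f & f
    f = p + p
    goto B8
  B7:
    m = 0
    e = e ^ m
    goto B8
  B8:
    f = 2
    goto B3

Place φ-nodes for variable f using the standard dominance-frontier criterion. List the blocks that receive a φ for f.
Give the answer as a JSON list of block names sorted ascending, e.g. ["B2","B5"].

Answer: ["B3", "B4", "B6", "B8"]

Derivation:
idom tree: B1←B0 B2←B0 B3←B0 B4←B3 B5←B4 B6←B3 B7←B4 B8←B3
Dom at joins:
  B3: preds {B0,B1,B8}: {B0} ∩ {B0,B1} ∩ {B0,B3,B8} = {B0}; idom=B0
  B4: preds {B3,B5}: {B0,B3} ∩ {B0,B3,B4,B5} = {B0,B3}; idom=B3
  B6: preds {B3,B5}: {B0,B3} ∩ {B0,B3,B4,B5} = {B0,B3}; idom=B3
  B8: preds {B4,B6,B7}: {B0,B3,B4} ∩ {B0,B3,B6} ∩ {B0,B3,B4,B7} = {B0,B3}; idom=B3

DF derivation:
  B3←B0: walk · to B0
  B3←B1: walk B1 to B0
  B3←B8: walk B8→B3 to B0
  B4←B3: walk · to B3
  B4←B5: walk B5→B4 to B3
  B6←B3: walk · to B3
  B6←B5: walk B5→B4 to B3
  B8←B4: walk B4 to B3
  B8←B6: walk B6 to B3
  B8←B7: walk B7→B4 to B3
  DF(B0)=∅
  DF(B1)={B3}
  DF(B2)=∅
  DF(B3)={B3}
  DF(B4)={B4,B6,B8}
  DF(B5)={B4,B6}
  DF(B6)={B8}
  DF(B7)={B8}
  DF(B8)={B3}

φ for f: defs {B0,B2,B5,B6,B8}
  DF⁺ = {B3,B4,B6,B8}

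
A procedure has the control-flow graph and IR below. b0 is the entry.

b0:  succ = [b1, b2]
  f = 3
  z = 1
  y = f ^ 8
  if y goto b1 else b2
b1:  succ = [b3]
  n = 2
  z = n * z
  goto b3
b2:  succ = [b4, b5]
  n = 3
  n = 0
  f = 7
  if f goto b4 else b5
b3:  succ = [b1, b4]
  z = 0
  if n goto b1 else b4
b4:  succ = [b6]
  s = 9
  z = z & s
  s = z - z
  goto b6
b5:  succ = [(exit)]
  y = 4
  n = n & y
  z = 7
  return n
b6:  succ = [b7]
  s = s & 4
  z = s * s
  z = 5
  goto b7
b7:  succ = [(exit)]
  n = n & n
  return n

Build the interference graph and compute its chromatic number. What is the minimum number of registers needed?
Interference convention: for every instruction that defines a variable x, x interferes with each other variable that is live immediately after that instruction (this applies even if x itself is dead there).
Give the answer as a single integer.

Block summaries:
  b0: {f,y,z} / ∅
  b1: {n,z} / {z}
  b2: {f,n} / ∅
  b3: {z} / {n}
  b4: {s,z} / {z}
  b5: {n,y,z} / {n}
  b6: {s,z} / {s}
  b7: {n} / {n}

Liveness:
  b0 li=∅ lo={z}
  b1 li={z} lo={n}
  b2 li={z} lo={n,z}
  b3 li={n} lo={n,z}
  b4 li={n,z} lo={n,s}
  b5 li={n} lo=∅
  b6 li={n,s} lo={n}
  b7 li={n} lo=∅

Conflict graph:
  f: {n,z}
  n: {f,s,y,z}
  s: {n,z}
  y: {n,z}
  z: {f,n,s,y}

Registers:
  {f,n,z} pairwise interfere (3-clique) ⇒ χ ≥ 3
  assign f→c2 n→c0 s→c2 y→c2 z→c1 — no edge inside a register ⇒ χ ≤ 3
  χ = 3

Answer: 3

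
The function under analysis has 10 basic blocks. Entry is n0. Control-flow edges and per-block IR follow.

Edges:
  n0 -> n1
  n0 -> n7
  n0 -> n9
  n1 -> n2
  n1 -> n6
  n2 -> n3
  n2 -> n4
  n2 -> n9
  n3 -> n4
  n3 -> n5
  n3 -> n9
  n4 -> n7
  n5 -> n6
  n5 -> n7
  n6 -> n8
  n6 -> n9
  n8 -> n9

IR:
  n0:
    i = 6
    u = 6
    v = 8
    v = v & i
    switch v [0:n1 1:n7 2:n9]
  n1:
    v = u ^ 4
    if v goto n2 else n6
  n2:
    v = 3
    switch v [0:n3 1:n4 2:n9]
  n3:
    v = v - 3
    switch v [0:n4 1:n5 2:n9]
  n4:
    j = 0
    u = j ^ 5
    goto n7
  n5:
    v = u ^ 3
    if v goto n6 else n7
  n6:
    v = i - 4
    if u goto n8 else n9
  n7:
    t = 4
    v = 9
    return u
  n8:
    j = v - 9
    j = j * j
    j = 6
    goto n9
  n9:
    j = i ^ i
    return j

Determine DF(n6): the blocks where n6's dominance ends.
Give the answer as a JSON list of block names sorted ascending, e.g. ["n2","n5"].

Answer: ["n9"]

Working:
idom tree: n1←n0 n2←n1 n3←n2 n4←n2 n5←n3 n6←n1 n7←n0 n8←n6 n9←n0
Join-block Dom:
  n4: preds {n2,n3}: {n0,n1,n2} ∩ {n0,n1,n2,n3} = {n0,n1,n2}; idom=n2
  n6: preds {n1,n5}: {n0,n1} ∩ {n0,n1,n2,n3,n5} = {n0,n1}; idom=n1
  n7: preds {n0,n4,n5}: {n0} ∩ {n0,n1,n2,n4} ∩ {n0,n1,n2,n3,n5} = {n0}; idom=n0
  n9: preds {n0,n2,n3,n6,n8}: {n0} ∩ {n0,n1,n2} ∩ {n0,n1,n2,n3} ∩ {n0,n1,n6} ∩ {n0,n1,n6,n8} = {n0}; idom=n0

Frontier:
  n4←n2: walk · to n2
  n4←n3: walk n3 to n2
  n6←n1: walk · to n1
  n6←n5: walk n5→n3→n2 to n1
  n7←n0: walk · to n0
  n7←n4: walk n4→n2→n1 to n0
  n7←n5: walk n5→n3→n2→n1 to n0
  n9←n0: walk · to n0
  n9←n2: walk n2→n1 to n0
  n9←n3: walk n3→n2→n1 to n0
  n9←n6: walk n6→n1 to n0
  n9←n8: walk n8→n6→n1 to n0
  DF(n0)=∅
  DF(n1)={n7,n9}
  DF(n2)={n6,n7,n9}
  DF(n3)={n4,n6,n7,n9}
  DF(n4)={n7}
  DF(n5)={n6,n7}
  DF(n6)={n9}
  DF(n7)=∅
  DF(n8)={n9}
  DF(n9)=∅

DF(n6) = ["n9"]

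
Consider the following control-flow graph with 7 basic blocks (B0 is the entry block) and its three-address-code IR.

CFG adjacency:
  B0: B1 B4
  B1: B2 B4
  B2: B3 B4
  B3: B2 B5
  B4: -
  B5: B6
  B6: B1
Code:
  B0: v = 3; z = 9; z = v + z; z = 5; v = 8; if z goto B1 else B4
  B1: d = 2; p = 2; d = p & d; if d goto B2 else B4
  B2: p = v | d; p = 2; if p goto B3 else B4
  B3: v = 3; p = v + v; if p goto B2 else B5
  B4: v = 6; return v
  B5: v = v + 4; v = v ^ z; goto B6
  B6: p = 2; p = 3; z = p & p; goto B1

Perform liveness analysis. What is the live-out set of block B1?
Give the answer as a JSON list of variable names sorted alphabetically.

Per-block:
  B0: def={v,z} ue=∅
  B1: def={d,p} ue=∅
  B2: def={p} ue={d,v}
  B3: def={p,v} ue=∅
  B4: def={v} ue=∅
  B5: def={v} ue={v,z}
  B6: def={p,z} ue=∅

Live sets:
  B0 li=∅ lo={v,z}
  B1 li={v,z} lo={d,v,z}
  B2 li={d,v,z} lo={d,z}
  B3 li={d,z} lo={d,v,z}
  B4 li=∅ lo=∅
  B5 li={v,z} lo={v}
  B6 li={v} lo={v,z}

live-out(B1) = ["d", "v", "z"]

Answer: ["d", "v", "z"]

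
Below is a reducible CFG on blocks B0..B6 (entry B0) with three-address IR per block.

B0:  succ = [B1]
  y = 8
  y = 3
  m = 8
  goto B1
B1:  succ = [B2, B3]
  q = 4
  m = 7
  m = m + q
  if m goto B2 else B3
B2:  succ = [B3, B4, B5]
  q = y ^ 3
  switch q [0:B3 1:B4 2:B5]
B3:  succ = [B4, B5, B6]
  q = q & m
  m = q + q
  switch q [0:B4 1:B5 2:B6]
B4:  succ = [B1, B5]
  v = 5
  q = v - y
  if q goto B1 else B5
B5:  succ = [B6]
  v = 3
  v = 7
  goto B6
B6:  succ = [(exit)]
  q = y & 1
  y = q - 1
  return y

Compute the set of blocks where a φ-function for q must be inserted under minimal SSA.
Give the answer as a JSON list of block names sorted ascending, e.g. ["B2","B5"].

idom tree: B1←B0 B2←B1 B3←B1 B4←B1 B5←B1 B6←B1
Dom at joins:
  B1: preds {B0,B4}: {B0} ∩ {B0,B1,B4} = {B0}; idom=B0
  B3: preds {B1,B2}: {B0,B1} ∩ {B0,B1,B2} = {B0,B1}; idom=B1
  B4: preds {B2,B3}: {B0,B1,B2} ∩ {B0,B1,B3} = {B0,B1}; idom=B1
  B5: preds {B2,B3,B4}: {B0,B1,B2} ∩ {B0,B1,B3} ∩ {B0,B1,B4} = {B0,B1}; idom=B1
  B6: preds {B3,B5}: {B0,B1,B3} ∩ {B0,B1,B5} = {B0,B1}; idom=B1

Frontier:
  join B1 pred B0: · stop@B0
  join B1 pred B4: B4→B1 stop@B0
  join B3 pred B1: · stop@B1
  join B3 pred B2: B2 stop@B1
  join B4 pred B2: B2 stop@B1
  join B4 pred B3: B3 stop@B1
  join B5 pred B2: B2 stop@B1
  join B5 pred B3: B3 stop@B1
  join B5 pred B4: B4 stop@B1
  join B6 pred B3: B3 stop@B1
  join B6 pred B5: B5 stop@B1
  B0: DF=∅
  B1: DF={B1}
  B2: DF={B3,B4,B5}
  B3: DF={B4,B5,B6}
  B4: DF={B1,B5}
  B5: DF={B6}
  B6: DF=∅

φ for q: defs {B1,B2,B3,B4,B6}
  DF⁺ = {B1,B3,B4,B5,B6}

Answer: ["B1", "B3", "B4", "B5", "B6"]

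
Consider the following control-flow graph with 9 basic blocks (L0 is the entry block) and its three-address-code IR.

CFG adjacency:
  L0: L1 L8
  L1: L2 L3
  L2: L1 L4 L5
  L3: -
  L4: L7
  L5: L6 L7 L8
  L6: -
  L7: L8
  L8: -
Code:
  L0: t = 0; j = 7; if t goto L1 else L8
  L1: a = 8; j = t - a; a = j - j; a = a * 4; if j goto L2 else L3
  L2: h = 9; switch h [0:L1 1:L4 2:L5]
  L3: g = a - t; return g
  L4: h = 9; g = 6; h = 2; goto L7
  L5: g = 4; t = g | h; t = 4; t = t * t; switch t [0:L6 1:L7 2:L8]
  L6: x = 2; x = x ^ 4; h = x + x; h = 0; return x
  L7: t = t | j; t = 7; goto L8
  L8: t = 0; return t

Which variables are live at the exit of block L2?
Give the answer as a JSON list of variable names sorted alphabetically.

Per-block:
  L0: {j,t} / ∅
  L1: {a,j} / {t}
  L2: {h} / ∅
  L3: {g} / {a,t}
  L4: {g,h} / ∅
  L5: {g,t} / {h}
  L6: {h,x} / ∅
  L7: {t} / {j,t}
  L8: {t} / ∅

Backward fixpoint:
  L0 li=∅ lo={t}
  L1 li={t} lo={a,j,t}
  L2 li={j,t} lo={h,j,t}
  L3 li={a,t} lo=∅
  L4 li={j,t} lo={j,t}
  L5 li={h,j} lo={j,t}
  L6 li=∅ lo=∅
  L7 li={j,t} lo=∅
  L8 li=∅ lo=∅

live-out(L2) = ["h", "j", "t"]

Answer: ["h", "j", "t"]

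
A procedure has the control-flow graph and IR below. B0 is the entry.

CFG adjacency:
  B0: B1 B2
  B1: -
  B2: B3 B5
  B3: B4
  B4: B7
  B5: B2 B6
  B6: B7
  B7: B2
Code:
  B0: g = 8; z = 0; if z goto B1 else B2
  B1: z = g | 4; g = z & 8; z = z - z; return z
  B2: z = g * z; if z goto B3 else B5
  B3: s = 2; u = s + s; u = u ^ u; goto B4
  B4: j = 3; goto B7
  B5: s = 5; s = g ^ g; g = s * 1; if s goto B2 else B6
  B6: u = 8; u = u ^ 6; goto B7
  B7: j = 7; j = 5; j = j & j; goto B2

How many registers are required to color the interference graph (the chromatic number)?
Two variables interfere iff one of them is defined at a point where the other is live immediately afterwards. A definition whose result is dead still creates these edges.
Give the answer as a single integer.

Block summaries:
  B0: {g,z} / ∅
  B1: {g,z} / {g}
  B2: {z} / {g,z}
  B3: {s,u} / ∅
  B4: {j} / ∅
  B5: {g,s} / {g}
  B6: {u} / ∅
  B7: {j} / ∅

Live sets:
  live B0: ∅→{g,z}
  live B1: {g}→∅
  live B2: {g,z}→{g,z}
  live B3: {g,z}→{g,z}
  live B4: {g,z}→{g,z}
  live B5: {g,z}→{g,z}
  live B6: {g,z}→{g,z}
  live B7: {g,z}→{g,z}

Interference:
  g: {j,s,u,z}
  j: {g,z}
  s: {g,z}
  u: {g,z}
  z: {g,j,s,u}

Registers:
  lower bound: {g,j,z} mutually conflict ⇒ χ ≥ 3
  3-colouring: c0={g}  c1={z}  c2={j,s,u}
  χ = 3

Answer: 3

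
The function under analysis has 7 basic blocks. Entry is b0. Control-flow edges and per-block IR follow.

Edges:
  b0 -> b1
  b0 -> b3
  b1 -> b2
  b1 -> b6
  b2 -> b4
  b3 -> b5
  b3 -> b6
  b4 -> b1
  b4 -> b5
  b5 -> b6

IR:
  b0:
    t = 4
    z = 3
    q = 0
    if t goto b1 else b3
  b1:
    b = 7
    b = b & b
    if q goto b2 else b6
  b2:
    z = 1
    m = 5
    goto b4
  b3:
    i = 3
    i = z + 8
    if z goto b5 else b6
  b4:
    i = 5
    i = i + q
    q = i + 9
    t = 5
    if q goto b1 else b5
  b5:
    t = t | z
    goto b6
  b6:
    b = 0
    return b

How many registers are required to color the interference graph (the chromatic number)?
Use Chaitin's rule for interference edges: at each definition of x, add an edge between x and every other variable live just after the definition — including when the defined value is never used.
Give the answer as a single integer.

Block summaries:
  b0: {q,t,z} / ∅
  b1: {b} / {q}
  b2: {m,z} / ∅
  b3: {i} / {z}
  b4: {i,q,t} / {q}
  b5: {t} / {t,z}
  b6: {b} / ∅

Liveness:
  b0 li=∅ lo={q,t,z}
  b1 li={q} lo={q}
  b2 li={q} lo={q,z}
  b3 li={t,z} lo={t,z}
  b4 li={q,z} lo={q,t,z}
  b5 li={t,z} lo=∅
  b6 li=∅ lo=∅

Interference:
  b: {q}
  i: {q,t,z}
  m: {q,z}
  q: {b,i,m,t,z}
  t: {i,q,z}
  z: {i,m,q,t}

Registers:
  clique {i,q,t,z} ⇒ need ≥ 4
  assign b→r1 i→r2 m→r2 q→r0 t→r3 z→r1 — no edge inside a register ⇒ χ ≤ 4
  χ = 4

Answer: 4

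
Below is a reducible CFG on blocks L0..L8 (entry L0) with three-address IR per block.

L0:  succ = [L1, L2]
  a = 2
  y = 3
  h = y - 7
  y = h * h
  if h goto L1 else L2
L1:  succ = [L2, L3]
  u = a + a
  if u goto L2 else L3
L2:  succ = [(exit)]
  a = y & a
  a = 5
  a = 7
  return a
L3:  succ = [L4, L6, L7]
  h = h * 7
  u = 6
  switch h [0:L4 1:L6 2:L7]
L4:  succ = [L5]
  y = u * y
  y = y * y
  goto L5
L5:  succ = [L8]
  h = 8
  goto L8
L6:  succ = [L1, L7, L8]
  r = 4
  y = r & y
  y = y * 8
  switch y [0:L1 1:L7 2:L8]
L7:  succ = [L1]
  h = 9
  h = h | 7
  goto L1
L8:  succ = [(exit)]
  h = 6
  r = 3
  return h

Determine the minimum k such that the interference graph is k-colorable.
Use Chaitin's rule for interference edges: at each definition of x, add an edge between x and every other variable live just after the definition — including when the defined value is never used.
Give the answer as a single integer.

def/use:
  L0: def={a,h,y} ue=∅
  L1: def={u} ue={a}
  L2: def={a} ue={a,y}
  L3: def={h,u} ue={h}
  L4: def={y} ue={u,y}
  L5: def={h} ue=∅
  L6: def={r,y} ue={y}
  L7: def={h} ue=∅
  L8: def={h,r} ue=∅

Liveness:
  L0: in=∅ out={a,h,y}
  L1: in={a,h,y} out={a,h,y}
  L2: in={a,y} out=∅
  L3: in={a,h,y} out={a,h,u,y}
  L4: in={u,y} out=∅
  L5: in=∅ out=∅
  L6: in={a,h,y} out={a,h,y}
  L7: in={a,y} out={a,h,y}
  L8: in=∅ out=∅

Interference:
  a: {h,r,u,y}
  h: {a,r,u,y}
  r: {a,h,y}
  u: {a,h,y}
  y: {a,h,r,u}

Registers:
  lower bound: {a,h,r,y} mutually conflict ⇒ χ ≥ 4
  4-colouring: R0={a}  R1={h}  R2={y}  R3={r,u}
  χ = 4

Answer: 4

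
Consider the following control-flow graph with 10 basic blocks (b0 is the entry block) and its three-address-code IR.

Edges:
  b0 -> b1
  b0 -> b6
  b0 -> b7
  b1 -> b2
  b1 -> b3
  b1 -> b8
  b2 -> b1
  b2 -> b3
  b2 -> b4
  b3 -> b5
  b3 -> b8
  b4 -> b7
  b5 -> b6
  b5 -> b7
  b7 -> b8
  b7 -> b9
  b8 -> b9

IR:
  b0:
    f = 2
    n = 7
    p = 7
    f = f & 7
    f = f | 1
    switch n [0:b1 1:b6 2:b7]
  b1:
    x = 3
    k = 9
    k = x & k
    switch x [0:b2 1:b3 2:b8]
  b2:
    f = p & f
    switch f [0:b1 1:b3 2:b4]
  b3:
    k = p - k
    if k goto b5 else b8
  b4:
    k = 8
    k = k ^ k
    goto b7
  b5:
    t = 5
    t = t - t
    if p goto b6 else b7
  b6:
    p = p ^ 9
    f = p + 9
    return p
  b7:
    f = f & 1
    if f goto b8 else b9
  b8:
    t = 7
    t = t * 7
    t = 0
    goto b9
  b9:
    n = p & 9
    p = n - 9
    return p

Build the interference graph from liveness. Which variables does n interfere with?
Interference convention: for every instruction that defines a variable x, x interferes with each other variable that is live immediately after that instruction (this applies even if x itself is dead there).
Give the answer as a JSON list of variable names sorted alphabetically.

def/use:
  b0: def={f,n,p} ue=∅
  b1: def={k,x} ue=∅
  b2: def={f} ue={f,p}
  b3: def={k} ue={k,p}
  b4: def={k} ue=∅
  b5: def={t} ue={p}
  b6: def={f,p} ue={p}
  b7: def={f} ue={f}
  b8: def={t} ue=∅
  b9: def={n,p} ue={p}

Live sets:
  b0 li=∅ lo={f,p}
  b1 li={f,p} lo={f,k,p}
  b2 li={f,k,p} lo={f,k,p}
  b3 li={f,k,p} lo={f,p}
  b4 li={f,p} lo={f,p}
  b5 li={f,p} lo={f,p}
  b6 li={p} lo=∅
  b7 li={f,p} lo={p}
  b8 li={p} lo={p}
  b9 li={p} lo=∅

Interfere edges:
  f: {k,n,p,t,x}
  k: {f,p,x}
  n: {f,p}
  p: {f,k,n,t,x}
  t: {f,p}
  x: {f,k,p}

N(n) = ["f", "p"]

Answer: ["f", "p"]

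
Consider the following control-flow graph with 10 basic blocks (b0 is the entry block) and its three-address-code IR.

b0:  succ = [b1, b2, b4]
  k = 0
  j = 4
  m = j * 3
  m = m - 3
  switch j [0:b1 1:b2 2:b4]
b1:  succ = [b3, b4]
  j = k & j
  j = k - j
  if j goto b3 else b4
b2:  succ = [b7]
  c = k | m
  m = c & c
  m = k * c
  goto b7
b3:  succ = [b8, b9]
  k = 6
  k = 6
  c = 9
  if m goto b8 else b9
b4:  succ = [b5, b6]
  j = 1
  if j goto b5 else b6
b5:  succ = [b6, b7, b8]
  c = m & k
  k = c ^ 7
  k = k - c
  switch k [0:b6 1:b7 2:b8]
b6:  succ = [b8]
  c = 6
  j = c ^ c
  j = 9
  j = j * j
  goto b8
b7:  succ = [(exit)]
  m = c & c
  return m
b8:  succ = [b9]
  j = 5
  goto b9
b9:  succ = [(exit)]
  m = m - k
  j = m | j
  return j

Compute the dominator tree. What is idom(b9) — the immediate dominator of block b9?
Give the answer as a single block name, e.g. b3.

idom tree: b1←b0 b2←b0 b3←b1 b4←b0 b5←b4 b6←b4 b7←b0 b8←b0 b9←b0
Dom∩ at merges:
  b4: preds {b0,b1}: {b0} ∩ {b0,b1} = {b0}; idom=b0
  b6: preds {b4,b5}: {b0,b4} ∩ {b0,b4,b5} = {b0,b4}; idom=b4
  b7: preds {b2,b5}: {b0,b2} ∩ {b0,b4,b5} = {b0}; idom=b0
  b8: preds {b3,b5,b6}: {b0,b1,b3} ∩ {b0,b4,b5} ∩ {b0,b4,b6} = {b0}; idom=b0
  b9: preds {b3,b8}: {b0,b1,b3} ∩ {b0,b8} = {b0}; idom=b0

idom(b9) = b0

Answer: b0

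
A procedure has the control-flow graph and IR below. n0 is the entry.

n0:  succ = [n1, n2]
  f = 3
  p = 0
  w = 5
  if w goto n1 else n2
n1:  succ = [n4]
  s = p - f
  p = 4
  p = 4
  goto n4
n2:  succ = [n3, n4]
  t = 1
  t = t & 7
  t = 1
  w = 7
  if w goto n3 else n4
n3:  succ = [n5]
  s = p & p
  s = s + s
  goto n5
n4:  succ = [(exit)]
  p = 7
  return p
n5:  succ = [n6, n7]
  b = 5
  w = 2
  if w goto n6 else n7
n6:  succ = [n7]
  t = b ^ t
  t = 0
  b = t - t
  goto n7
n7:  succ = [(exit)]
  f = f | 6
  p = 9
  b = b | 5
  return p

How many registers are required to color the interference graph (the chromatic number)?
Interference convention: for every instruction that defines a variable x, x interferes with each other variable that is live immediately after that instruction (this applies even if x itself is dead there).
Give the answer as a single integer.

Answer: 5

Analysis:
Block summaries:
  n0 def {f,p,w} use ∅
  n1 def {p,s} use {f,p}
  n2 def {t,w} use ∅
  n3 def {s} use {p}
  n4 def {p} use ∅
  n5 def {b,w} use ∅
  n6 def {b,t} use {b,t}
  n7 def {b,f,p} use {b,f}

Live sets:
  n0: in=∅ out={f,p}
  n1: in={f,p} out=∅
  n2: in={f,p} out={f,p,t}
  n3: in={f,p,t} out={f,t}
  n4: in=∅ out=∅
  n5: in={f,t} out={b,f,t}
  n6: in={b,f,t} out={b,f}
  n7: in={b,f} out=∅

Conflict graph:
  b↔{f,p,t,w}
  f↔{b,p,s,t,w}
  p↔{b,f,t,w}
  s↔{f,t}
  t↔{b,f,p,s,w}
  w↔{b,f,p,t}

Registers:
  clique {b,f,p,t,w} ⇒ need ≥ 5
  5-colouring: R0={f}  R1={t}  R2={b,s}  R3={p}  R4={w}
  χ = 5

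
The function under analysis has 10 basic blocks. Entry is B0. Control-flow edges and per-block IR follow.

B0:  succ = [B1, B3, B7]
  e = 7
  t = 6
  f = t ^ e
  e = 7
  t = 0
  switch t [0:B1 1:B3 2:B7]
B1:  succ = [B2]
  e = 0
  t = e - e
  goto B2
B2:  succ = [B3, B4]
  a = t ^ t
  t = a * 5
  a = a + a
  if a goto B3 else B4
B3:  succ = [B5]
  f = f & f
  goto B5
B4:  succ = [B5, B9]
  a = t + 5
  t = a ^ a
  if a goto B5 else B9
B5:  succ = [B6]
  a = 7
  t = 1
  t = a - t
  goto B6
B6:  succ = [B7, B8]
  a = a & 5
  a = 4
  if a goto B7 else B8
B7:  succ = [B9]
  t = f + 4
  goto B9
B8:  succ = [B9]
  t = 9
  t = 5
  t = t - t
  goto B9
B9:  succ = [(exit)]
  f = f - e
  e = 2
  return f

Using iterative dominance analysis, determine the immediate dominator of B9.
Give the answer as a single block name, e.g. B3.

idom tree: B1←B0 B2←B1 B3←B0 B4←B2 B5←B0 B6←B5 B7←B0 B8←B6 B9←B0
Join-block Dom:
  B3: preds {B0,B2}: {B0} ∩ {B0,B1,B2} = {B0}; idom=B0
  B5: preds {B3,B4}: {B0,B3} ∩ {B0,B1,B2,B4} = {B0}; idom=B0
  B7: preds {B0,B6}: {B0} ∩ {B0,B5,B6} = {B0}; idom=B0
  B9: preds {B4,B7,B8}: {B0,B1,B2,B4} ∩ {B0,B7} ∩ {B0,B5,B6,B8} = {B0}; idom=B0

idom(B9) = B0

Answer: B0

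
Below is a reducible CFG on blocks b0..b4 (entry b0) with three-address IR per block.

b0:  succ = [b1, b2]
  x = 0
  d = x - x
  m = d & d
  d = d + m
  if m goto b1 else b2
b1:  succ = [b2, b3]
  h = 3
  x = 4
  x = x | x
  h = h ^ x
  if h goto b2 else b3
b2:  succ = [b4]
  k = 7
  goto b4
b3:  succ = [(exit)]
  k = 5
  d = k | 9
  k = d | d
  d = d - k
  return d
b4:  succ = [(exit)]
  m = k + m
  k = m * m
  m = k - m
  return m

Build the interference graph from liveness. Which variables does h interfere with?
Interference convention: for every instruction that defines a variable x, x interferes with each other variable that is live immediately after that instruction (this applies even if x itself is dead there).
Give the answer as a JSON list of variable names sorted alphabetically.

def/use:
  b0: def={d,m,x} ue=∅
  b1: def={h,x} ue=∅
  b2: def={k} ue=∅
  b3: def={d,k} ue=∅
  b4: def={k,m} ue={k,m}

Backward fixpoint:
  b0 li=∅ lo={m}
  b1 li={m} lo={m}
  b2 li={m} lo={k,m}
  b3 li=∅ lo=∅
  b4 li={k,m} lo=∅

Interference:
  d↔{k,m}
  h↔{m,x}
  k↔{d,m}
  m↔{d,h,k,x}
  x↔{h,m}

N(h) = ["m", "x"]

Answer: ["m", "x"]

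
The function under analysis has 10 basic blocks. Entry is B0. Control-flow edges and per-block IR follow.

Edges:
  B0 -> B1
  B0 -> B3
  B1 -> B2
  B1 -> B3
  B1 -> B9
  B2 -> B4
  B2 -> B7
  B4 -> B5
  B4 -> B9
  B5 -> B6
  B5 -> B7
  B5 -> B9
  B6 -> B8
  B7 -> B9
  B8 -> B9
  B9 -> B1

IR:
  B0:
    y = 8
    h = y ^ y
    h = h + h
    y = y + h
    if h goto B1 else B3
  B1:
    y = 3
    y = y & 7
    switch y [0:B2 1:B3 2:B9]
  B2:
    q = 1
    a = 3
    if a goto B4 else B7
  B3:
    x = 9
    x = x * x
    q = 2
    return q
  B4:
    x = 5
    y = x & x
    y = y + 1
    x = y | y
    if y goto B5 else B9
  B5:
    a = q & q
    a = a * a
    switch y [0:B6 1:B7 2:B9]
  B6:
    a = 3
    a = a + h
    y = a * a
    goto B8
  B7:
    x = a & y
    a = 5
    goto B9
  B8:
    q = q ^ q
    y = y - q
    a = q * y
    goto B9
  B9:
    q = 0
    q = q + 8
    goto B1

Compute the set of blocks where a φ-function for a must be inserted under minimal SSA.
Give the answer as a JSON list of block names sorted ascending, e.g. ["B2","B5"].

idom tree: B1←B0 B2←B1 B3←B0 B4←B2 B5←B4 B6←B5 B7←B2 B8←B6 B9←B1
Dom at joins:
  B1: preds {B0,B9}: {B0} ∩ {B0,B1,B9} = {B0}; idom=B0
  B3: preds {B0,B1}: {B0} ∩ {B0,B1} = {B0}; idom=B0
  B7: preds {B2,B5}: {B0,B1,B2} ∩ {B0,B1,B2,B4,B5} = {B0,B1,B2}; idom=B2
  B9: preds {B1,B4,B5,B7,B8}: {B0,B1} ∩ {B0,B1,B2,B4} ∩ {B0,B1,B2,B4,B5} ∩ {B0,B1,B2,B7} ∩ {B0,B1,B2,B4,B5,B6,B8} = {B0,B1}; idom=B1

DF walk-up:
  join B1 pred B0: · stop@B0
  join B1 pred B9: B9→B1 stop@B0
  join B3 pred B0: · stop@B0
  join B3 pred B1: B1 stop@B0
  join B7 pred B2: · stop@B2
  join B7 pred B5: B5→B4 stop@B2
  join B9 pred B1: · stop@B1
  join B9 pred B4: B4→B2 stop@B1
  join B9 pred B5: B5→B4→B2 stop@B1
  join B9 pred B7: B7→B2 stop@B1
  join B9 pred B8: B8→B6→B5→B4→B2 stop@B1
  B0 → ∅
  B1 → {B1,B3}
  B2 → {B9}
  B3 → ∅
  B4 → {B7,B9}
  B5 → {B7,B9}
  B6 → {B9}
  B7 → {B9}
  B8 → {B9}
  B9 → {B1}

φ for a: defs {B2,B5,B6,B7,B8}
  DF⁺ = {B1,B3,B7,B9}

Answer: ["B1", "B3", "B7", "B9"]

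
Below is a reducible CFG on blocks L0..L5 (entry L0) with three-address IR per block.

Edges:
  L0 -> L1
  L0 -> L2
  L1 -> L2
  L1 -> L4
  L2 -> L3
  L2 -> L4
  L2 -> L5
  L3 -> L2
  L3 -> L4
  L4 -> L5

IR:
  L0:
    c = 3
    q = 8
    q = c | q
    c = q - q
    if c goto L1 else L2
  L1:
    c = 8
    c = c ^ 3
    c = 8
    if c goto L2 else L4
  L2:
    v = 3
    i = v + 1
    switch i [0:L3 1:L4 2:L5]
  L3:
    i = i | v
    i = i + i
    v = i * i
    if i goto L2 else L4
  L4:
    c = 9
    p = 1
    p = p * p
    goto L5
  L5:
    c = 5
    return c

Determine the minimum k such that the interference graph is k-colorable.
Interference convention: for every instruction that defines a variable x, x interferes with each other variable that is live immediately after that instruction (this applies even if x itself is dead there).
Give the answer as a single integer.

Answer: 2

Derivation:
Block summaries:
  L0: def={c,q} ue=∅
  L1: def={c} ue=∅
  L2: def={i,v} ue=∅
  L3: def={i,v} ue={i,v}
  L4: def={c,p} ue=∅
  L5: def={c} ue=∅

Backward fixpoint:
  L0 li=∅ lo=∅
  L1 li=∅ lo=∅
  L2 li=∅ lo={i,v}
  L3 li={i,v} lo=∅
  L4 li=∅ lo=∅
  L5 li=∅ lo=∅

Interference:
  c — {q}
  i — {v}
  p — ∅
  q — {c}
  v — {i}

Registers:
  lower bound: {c,q} mutually conflict ⇒ χ ≥ 2
  2-colouring: r0={c,i,p}  r1={q,v}
  χ = 2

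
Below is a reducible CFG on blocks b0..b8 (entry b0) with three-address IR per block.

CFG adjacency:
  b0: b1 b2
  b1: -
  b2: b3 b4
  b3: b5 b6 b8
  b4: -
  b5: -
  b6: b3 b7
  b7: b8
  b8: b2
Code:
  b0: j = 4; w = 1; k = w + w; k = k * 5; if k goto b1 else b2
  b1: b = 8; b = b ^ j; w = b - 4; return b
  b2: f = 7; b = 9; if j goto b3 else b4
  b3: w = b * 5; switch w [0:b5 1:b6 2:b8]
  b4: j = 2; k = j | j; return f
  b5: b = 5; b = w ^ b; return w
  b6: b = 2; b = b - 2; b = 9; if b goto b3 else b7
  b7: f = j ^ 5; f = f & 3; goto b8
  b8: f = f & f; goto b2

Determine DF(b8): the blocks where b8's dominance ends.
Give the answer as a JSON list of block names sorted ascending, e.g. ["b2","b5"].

idom tree: b1←b0 b2←b0 b3←b2 b4←b2 b5←b3 b6←b3 b7←b6 b8←b3
Join-block Dom:
  b2: preds {b0,b8}: {b0} ∩ {b0,b2,b3,b8} = {b0}; idom=b0
  b3: preds {b2,b6}: {b0,b2} ∩ {b0,b2,b3,b6} = {b0,b2}; idom=b2
  b8: preds {b3,b7}: {b0,b2,b3} ∩ {b0,b2,b3,b6,b7} = {b0,b2,b3}; idom=b3

DF walk-up:
  b2←b0: walk · to b0
  b2←b8: walk b8→b3→b2 to b0
  b3←b2: walk · to b2
  b3←b6: walk b6→b3 to b2
  b8←b3: walk · to b3
  b8←b7: walk b7→b6 to b3
  b0: DF=∅
  b1: DF=∅
  b2: DF={b2}
  b3: DF={b2,b3}
  b4: DF=∅
  b5: DF=∅
  b6: DF={b3,b8}
  b7: DF={b8}
  b8: DF={b2}

DF(b8) = ["b2"]

Answer: ["b2"]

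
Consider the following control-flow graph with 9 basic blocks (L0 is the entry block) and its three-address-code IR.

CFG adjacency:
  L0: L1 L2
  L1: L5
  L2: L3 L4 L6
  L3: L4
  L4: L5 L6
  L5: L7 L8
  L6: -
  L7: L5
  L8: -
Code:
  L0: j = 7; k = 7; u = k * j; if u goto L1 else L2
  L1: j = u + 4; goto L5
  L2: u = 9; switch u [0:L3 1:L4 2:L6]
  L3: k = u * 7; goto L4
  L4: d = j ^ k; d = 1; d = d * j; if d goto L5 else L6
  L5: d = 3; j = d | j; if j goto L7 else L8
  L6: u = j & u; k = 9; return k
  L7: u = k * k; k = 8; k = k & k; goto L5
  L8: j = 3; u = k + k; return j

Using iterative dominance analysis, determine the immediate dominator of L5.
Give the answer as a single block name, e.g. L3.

Answer: L0

Working:
idom tree: L1←L0 L2←L0 L3←L2 L4←L2 L5←L0 L6←L2 L7←L5 L8←L5
Join-block Dom:
  L4: preds {L2,L3}: {L0,L2} ∩ {L0,L2,L3} = {L0,L2}; idom=L2
  L5: preds {L1,L4,L7}: {L0,L1} ∩ {L0,L2,L4} ∩ {L0,L5,L7} = {L0}; idom=L0
  L6: preds {L2,L4}: {L0,L2} ∩ {L0,L2,L4} = {L0,L2}; idom=L2

idom(L5) = L0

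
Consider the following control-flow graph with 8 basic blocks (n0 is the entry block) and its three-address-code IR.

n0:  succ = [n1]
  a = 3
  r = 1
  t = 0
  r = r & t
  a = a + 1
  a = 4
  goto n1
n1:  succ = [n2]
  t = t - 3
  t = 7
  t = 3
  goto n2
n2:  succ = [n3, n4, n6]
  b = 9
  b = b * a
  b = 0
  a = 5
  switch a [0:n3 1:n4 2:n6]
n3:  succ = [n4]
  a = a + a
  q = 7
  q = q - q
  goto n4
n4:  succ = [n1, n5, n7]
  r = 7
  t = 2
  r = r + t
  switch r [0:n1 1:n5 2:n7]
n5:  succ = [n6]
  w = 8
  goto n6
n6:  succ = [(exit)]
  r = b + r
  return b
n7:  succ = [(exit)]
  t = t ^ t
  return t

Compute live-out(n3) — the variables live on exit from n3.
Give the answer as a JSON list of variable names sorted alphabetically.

Block summaries:
  n0: {a,r,t} / ∅
  n1: {t} / {t}
  n2: {a,b} / {a}
  n3: {a,q} / {a}
  n4: {r,t} / ∅
  n5: {w} / ∅
  n6: {r} / {b,r}
  n7: {t} / {t}

Backward fixpoint:
  live n0: ∅→{a,r,t}
  live n1: {a,r,t}→{a,r}
  live n2: {a,r}→{a,b,r}
  live n3: {a,b}→{a,b}
  live n4: {a,b}→{a,b,r,t}
  live n5: {b,r}→{b,r}
  live n6: {b,r}→∅
  live n7: {t}→∅

live-out(n3) = ["a", "b"]

Answer: ["a", "b"]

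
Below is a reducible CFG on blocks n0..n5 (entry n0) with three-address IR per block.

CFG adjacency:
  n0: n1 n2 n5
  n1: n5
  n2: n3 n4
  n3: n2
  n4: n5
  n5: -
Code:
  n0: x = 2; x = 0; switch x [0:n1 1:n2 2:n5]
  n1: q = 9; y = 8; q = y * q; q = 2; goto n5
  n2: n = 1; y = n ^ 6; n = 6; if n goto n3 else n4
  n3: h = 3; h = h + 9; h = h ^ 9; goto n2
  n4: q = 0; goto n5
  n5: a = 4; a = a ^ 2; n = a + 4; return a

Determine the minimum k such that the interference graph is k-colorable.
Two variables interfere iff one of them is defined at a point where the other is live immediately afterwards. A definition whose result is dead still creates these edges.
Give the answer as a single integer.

Answer: 2

Analysis:
Per-block:
  n0: def={x} ue=∅
  n1: def={q,y} ue=∅
  n2: def={n,y} ue=∅
  n3: def={h} ue=∅
  n4: def={q} ue=∅
  n5: def={a,n} ue=∅

Backward fixpoint:
  n0 li=∅ lo=∅
  n1 li=∅ lo=∅
  n2 li=∅ lo=∅
  n3 li=∅ lo=∅
  n4 li=∅ lo=∅
  n5 li=∅ lo=∅

Conflict graph:
  a: {n}
  h: ∅
  n: {a}
  q: {y}
  x: ∅
  y: {q}

Chromatic number:
  lower bound: {a,n} mutually conflict ⇒ χ ≥ 2
  assign a→r0 h→r0 n→r1 q→r0 x→r0 y→r1 — no edge inside a register ⇒ χ ≤ 2
  χ = 2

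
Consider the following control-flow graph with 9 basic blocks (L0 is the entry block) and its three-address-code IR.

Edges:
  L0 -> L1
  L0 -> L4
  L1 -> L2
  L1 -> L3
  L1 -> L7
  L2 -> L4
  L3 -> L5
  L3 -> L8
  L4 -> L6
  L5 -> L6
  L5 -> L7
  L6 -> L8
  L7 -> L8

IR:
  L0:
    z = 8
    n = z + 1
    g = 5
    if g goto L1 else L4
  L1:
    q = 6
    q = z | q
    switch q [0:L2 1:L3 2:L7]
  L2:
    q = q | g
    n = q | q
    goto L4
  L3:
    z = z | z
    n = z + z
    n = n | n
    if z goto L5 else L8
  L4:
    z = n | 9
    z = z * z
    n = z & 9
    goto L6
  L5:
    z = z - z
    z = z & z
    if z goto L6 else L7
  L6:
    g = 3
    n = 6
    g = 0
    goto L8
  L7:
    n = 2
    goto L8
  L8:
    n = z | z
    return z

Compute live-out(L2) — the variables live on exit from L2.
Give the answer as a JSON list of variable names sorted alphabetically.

Per-block:
  L0 def {g,n,z} use ∅
  L1 def {q} use {z}
  L2 def {n,q} use {g,q}
  L3 def {n,z} use {z}
  L4 def {n,z} use {n}
  L5 def {z} use {z}
  L6 def {g,n} use ∅
  L7 def {n} use ∅
  L8 def {n} use {z}

Live sets:
  L0: in=∅ out={g,n,z}
  L1: in={g,z} out={g,q,z}
  L2: in={g,q} out={n}
  L3: in={z} out={z}
  L4: in={n} out={z}
  L5: in={z} out={z}
  L6: in={z} out={z}
  L7: in={z} out={z}
  L8: in={z} out=∅

live-out(L2) = ["n"]

Answer: ["n"]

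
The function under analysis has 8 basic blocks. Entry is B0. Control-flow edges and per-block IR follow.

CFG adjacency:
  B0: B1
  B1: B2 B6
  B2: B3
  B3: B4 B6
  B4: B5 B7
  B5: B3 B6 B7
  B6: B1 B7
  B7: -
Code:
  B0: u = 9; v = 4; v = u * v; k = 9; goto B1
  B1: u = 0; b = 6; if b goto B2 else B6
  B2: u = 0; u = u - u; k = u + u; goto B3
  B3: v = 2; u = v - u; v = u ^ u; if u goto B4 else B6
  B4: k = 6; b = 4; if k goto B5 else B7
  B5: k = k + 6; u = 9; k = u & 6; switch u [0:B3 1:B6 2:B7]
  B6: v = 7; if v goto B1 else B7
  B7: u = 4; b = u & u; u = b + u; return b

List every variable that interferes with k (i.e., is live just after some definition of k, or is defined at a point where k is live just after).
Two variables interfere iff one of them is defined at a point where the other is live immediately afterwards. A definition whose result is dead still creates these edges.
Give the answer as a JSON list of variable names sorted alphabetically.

Per-block:
  B0 def {k,u,v} use ∅
  B1 def {b,u} use ∅
  B2 def {k,u} use ∅
  B3 def {u,v} use {u}
  B4 def {b,k} use ∅
  B5 def {k,u} use {k}
  B6 def {v} use ∅
  B7 def {b,u} use ∅

Live sets:
  B0 li=∅ lo=∅
  B1 li=∅ lo=∅
  B2 li=∅ lo={u}
  B3 li={u} lo=∅
  B4 li=∅ lo={k}
  B5 li={k} lo={u}
  B6 li=∅ lo=∅
  B7 li=∅ lo=∅

Interfere edges:
  b: {k,u}
  k: {b,u}
  u: {b,k,v}
  v: {u}

N(k) = ["b", "u"]

Answer: ["b", "u"]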